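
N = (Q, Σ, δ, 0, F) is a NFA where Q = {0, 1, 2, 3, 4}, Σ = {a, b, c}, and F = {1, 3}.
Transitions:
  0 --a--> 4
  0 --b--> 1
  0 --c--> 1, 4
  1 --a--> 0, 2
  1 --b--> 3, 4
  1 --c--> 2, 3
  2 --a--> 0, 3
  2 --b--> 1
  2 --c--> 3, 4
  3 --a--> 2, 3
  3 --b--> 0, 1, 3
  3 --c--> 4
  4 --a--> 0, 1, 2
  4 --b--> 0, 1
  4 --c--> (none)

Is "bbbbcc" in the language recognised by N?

accepted

Start: {0}
read b: {1}
read b: {3, 4}
read b: {0, 1, 3}
read b: {0, 1, 3, 4}
read c: {1, 2, 3, 4}
read c: {2, 3, 4}
Reachable ∩ accepting = {3} — nonempty.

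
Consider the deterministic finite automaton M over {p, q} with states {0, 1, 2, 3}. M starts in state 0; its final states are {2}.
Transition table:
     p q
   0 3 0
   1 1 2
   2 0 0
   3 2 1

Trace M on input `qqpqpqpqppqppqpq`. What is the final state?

1

0 --q--> 0
0 --q--> 0
0 --p--> 3
3 --q--> 1
1 --p--> 1
1 --q--> 2
2 --p--> 0
0 --q--> 0
0 --p--> 3
3 --p--> 2
2 --q--> 0
0 --p--> 3
3 --p--> 2
2 --q--> 0
0 --p--> 3
3 --q--> 1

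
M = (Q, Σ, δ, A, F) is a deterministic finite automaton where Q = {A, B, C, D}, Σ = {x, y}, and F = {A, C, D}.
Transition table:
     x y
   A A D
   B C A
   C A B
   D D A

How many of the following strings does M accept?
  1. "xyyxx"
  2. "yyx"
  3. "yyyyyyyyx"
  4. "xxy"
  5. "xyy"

5

"xyyxx": accepted
"yyx": accepted
"yyyyyyyyx": accepted
"xxy": accepted
"xyy": accepted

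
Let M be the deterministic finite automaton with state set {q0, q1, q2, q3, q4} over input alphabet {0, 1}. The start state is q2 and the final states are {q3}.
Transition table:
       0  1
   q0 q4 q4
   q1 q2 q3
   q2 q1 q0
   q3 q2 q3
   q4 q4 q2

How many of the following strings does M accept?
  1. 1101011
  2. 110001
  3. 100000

1101011: accepted
110001: rejected
100000: rejected

1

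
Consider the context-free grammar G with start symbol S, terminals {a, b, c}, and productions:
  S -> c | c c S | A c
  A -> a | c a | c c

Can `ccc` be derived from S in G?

yes

S ⇒ ccS ⇒ ccc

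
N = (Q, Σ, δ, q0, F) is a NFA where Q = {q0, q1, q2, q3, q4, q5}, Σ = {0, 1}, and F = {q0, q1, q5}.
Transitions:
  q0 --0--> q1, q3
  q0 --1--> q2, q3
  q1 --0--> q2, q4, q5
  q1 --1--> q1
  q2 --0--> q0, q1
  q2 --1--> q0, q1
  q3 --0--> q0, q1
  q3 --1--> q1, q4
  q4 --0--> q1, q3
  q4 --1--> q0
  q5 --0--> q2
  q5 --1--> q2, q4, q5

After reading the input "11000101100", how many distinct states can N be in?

6

Start: {q0}
read 1: {q2, q3}
read 1: {q0, q1, q4}
read 0: {q1, q2, q3, q4, q5}
read 0: {q0, q1, q2, q3, q4, q5}
read 0: {q0, q1, q2, q3, q4, q5}
read 1: {q0, q1, q2, q3, q4, q5}
read 0: {q0, q1, q2, q3, q4, q5}
read 1: {q0, q1, q2, q3, q4, q5}
read 1: {q0, q1, q2, q3, q4, q5}
read 0: {q0, q1, q2, q3, q4, q5}
read 0: {q0, q1, q2, q3, q4, q5}
Final reachable set {q0, q1, q2, q3, q4, q5} has 6 states.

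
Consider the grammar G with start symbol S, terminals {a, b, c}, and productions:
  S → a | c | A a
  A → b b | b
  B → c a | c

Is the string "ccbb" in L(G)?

no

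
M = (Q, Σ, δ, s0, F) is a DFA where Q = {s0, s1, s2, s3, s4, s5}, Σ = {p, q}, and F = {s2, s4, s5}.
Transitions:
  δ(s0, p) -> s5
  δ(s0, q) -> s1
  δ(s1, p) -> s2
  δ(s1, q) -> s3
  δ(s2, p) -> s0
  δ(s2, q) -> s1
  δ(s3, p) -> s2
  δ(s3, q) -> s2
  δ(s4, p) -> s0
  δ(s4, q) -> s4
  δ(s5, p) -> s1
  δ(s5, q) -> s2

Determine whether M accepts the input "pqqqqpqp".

accepted

s0 --p--> s5
s5 --q--> s2
s2 --q--> s1
s1 --q--> s3
s3 --q--> s2
s2 --p--> s0
s0 --q--> s1
s1 --p--> s2
End in state s2, which is an accepting state.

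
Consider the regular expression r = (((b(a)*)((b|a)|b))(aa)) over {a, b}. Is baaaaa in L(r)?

yes

Split as baaa·aa: ((b(a)*)((b|a)|b)) matches baaa and (aa) matches aa.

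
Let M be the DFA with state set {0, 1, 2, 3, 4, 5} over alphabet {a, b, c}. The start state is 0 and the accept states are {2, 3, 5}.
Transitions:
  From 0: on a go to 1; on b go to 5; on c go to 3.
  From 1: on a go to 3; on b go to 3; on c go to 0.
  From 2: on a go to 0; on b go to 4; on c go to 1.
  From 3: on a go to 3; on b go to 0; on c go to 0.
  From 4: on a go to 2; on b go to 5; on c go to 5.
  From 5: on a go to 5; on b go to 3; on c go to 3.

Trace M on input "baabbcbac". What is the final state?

0

0 --b--> 5
5 --a--> 5
5 --a--> 5
5 --b--> 3
3 --b--> 0
0 --c--> 3
3 --b--> 0
0 --a--> 1
1 --c--> 0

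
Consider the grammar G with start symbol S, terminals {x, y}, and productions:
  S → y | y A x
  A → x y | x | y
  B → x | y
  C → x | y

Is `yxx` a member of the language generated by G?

S ⇒ yAx ⇒ yxx

yes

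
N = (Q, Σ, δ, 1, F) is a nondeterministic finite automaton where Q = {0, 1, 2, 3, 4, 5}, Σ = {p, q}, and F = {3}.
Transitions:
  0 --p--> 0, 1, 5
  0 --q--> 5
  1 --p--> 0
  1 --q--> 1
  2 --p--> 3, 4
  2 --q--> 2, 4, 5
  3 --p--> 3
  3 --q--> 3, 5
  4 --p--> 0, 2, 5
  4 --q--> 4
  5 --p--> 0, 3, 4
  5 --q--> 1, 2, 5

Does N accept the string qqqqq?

Start: {1}
read q: {1}
read q: {1}
read q: {1}
read q: {1}
read q: {1}
Reachable ∩ accepting = {} — empty.

rejected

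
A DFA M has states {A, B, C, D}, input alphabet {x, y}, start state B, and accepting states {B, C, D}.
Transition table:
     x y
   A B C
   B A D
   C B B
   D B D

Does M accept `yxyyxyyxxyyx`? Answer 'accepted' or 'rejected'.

rejected

B --y--> D
D --x--> B
B --y--> D
D --y--> D
D --x--> B
B --y--> D
D --y--> D
D --x--> B
B --x--> A
A --y--> C
C --y--> B
B --x--> A
End in state A, which is not an accepting state.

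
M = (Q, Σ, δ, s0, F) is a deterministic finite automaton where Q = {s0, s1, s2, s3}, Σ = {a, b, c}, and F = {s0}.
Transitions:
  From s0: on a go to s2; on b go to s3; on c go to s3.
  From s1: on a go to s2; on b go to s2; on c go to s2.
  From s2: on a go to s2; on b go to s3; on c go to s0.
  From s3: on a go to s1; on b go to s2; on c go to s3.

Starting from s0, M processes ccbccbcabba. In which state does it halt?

s0 --c--> s3
s3 --c--> s3
s3 --b--> s2
s2 --c--> s0
s0 --c--> s3
s3 --b--> s2
s2 --c--> s0
s0 --a--> s2
s2 --b--> s3
s3 --b--> s2
s2 --a--> s2

s2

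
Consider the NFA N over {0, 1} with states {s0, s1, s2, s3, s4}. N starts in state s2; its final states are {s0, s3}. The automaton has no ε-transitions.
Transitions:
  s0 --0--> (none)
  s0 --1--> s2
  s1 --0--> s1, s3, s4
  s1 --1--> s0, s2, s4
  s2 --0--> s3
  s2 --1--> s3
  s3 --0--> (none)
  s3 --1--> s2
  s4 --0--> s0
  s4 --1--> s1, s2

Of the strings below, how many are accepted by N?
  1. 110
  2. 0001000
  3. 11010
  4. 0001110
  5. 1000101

110: accepted
0001000: rejected
11010: accepted
0001110: rejected
1000101: rejected

2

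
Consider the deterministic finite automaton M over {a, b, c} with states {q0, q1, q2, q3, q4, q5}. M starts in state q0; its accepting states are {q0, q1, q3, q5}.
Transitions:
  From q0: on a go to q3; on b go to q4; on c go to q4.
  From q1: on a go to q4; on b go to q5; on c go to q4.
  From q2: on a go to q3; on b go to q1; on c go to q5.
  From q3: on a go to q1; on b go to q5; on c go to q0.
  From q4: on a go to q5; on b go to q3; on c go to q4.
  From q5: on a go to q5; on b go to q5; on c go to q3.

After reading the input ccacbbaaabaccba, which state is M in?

q0 --c--> q4
q4 --c--> q4
q4 --a--> q5
q5 --c--> q3
q3 --b--> q5
q5 --b--> q5
q5 --a--> q5
q5 --a--> q5
q5 --a--> q5
q5 --b--> q5
q5 --a--> q5
q5 --c--> q3
q3 --c--> q0
q0 --b--> q4
q4 --a--> q5

q5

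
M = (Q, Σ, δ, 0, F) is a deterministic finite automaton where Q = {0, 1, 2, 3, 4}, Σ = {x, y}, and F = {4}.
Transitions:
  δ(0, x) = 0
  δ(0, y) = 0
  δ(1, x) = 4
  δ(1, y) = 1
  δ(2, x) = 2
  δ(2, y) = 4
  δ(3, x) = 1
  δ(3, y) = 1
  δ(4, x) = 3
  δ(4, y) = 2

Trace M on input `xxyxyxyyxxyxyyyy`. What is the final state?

0 --x--> 0
0 --x--> 0
0 --y--> 0
0 --x--> 0
0 --y--> 0
0 --x--> 0
0 --y--> 0
0 --y--> 0
0 --x--> 0
0 --x--> 0
0 --y--> 0
0 --x--> 0
0 --y--> 0
0 --y--> 0
0 --y--> 0
0 --y--> 0

0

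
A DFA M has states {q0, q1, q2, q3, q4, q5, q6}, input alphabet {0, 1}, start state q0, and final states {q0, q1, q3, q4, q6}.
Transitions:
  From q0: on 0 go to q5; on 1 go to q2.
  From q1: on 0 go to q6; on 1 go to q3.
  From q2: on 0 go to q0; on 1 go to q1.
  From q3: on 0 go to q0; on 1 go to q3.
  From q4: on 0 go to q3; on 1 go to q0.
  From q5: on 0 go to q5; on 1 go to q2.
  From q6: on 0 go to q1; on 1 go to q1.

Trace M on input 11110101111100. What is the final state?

q5

q0 --1--> q2
q2 --1--> q1
q1 --1--> q3
q3 --1--> q3
q3 --0--> q0
q0 --1--> q2
q2 --0--> q0
q0 --1--> q2
q2 --1--> q1
q1 --1--> q3
q3 --1--> q3
q3 --1--> q3
q3 --0--> q0
q0 --0--> q5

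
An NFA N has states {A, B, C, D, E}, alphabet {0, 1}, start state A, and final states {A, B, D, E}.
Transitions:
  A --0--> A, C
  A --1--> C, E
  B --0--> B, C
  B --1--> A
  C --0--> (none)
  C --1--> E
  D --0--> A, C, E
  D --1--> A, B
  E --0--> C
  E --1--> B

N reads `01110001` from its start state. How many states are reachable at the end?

Start: {A}
read 0: {A, C}
read 1: {C, E}
read 1: {B, E}
read 1: {A, B}
read 0: {A, B, C}
read 0: {A, B, C}
read 0: {A, B, C}
read 1: {A, C, E}
Final reachable set {A, C, E} has 3 states.

3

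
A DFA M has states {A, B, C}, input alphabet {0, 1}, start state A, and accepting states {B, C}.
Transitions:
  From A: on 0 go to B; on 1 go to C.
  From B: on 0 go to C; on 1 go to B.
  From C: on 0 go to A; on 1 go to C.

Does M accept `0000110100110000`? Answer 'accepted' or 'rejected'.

accepted

A --0--> B
B --0--> C
C --0--> A
A --0--> B
B --1--> B
B --1--> B
B --0--> C
C --1--> C
C --0--> A
A --0--> B
B --1--> B
B --1--> B
B --0--> C
C --0--> A
A --0--> B
B --0--> C
End in state C, which is an accepting state.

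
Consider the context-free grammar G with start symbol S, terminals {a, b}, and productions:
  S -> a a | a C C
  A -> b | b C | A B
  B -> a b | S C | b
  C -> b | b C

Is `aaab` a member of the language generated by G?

no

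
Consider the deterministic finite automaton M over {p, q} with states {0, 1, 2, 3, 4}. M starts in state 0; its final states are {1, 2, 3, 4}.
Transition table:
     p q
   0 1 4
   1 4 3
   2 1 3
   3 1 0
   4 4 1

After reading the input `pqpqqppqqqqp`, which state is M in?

4

0 --p--> 1
1 --q--> 3
3 --p--> 1
1 --q--> 3
3 --q--> 0
0 --p--> 1
1 --p--> 4
4 --q--> 1
1 --q--> 3
3 --q--> 0
0 --q--> 4
4 --p--> 4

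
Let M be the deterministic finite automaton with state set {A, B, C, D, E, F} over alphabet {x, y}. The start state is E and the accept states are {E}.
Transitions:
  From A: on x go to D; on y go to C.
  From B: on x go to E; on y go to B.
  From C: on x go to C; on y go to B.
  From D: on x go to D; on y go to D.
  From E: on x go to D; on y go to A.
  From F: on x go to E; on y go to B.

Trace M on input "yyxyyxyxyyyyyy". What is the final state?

E --y--> A
A --y--> C
C --x--> C
C --y--> B
B --y--> B
B --x--> E
E --y--> A
A --x--> D
D --y--> D
D --y--> D
D --y--> D
D --y--> D
D --y--> D
D --y--> D

D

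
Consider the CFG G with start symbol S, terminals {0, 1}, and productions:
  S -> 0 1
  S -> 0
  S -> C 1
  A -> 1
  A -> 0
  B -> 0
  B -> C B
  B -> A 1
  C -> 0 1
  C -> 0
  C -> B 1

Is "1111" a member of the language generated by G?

yes

S ⇒ C1 ⇒ B11 ⇒ A111 ⇒ 1111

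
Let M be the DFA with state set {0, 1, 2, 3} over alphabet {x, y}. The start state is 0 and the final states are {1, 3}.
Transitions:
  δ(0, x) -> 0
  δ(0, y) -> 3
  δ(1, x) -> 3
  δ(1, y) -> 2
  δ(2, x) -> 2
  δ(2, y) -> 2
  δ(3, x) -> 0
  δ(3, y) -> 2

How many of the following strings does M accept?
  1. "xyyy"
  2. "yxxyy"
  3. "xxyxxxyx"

0

"xyyy": rejected
"yxxyy": rejected
"xxyxxxyx": rejected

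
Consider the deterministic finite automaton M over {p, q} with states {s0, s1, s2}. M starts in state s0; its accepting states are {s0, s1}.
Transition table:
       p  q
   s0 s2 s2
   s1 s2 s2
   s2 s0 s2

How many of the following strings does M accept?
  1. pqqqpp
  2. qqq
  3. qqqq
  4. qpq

pqqqpp: rejected
qqq: rejected
qqqq: rejected
qpq: rejected

0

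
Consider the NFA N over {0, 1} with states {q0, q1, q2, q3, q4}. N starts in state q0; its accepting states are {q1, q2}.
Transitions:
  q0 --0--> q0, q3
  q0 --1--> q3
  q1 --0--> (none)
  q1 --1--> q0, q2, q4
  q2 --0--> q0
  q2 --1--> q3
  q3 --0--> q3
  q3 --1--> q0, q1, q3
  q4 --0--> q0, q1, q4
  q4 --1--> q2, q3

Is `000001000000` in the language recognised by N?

Start: {q0}
read 0: {q0, q3}
read 0: {q0, q3}
read 0: {q0, q3}
read 0: {q0, q3}
read 0: {q0, q3}
read 1: {q0, q1, q3}
read 0: {q0, q3}
read 0: {q0, q3}
read 0: {q0, q3}
read 0: {q0, q3}
read 0: {q0, q3}
read 0: {q0, q3}
Reachable ∩ accepting = {} — empty.

rejected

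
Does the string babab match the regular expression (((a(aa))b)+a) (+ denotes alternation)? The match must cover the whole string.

no

Neither ((a(aa))b) nor a matches babab.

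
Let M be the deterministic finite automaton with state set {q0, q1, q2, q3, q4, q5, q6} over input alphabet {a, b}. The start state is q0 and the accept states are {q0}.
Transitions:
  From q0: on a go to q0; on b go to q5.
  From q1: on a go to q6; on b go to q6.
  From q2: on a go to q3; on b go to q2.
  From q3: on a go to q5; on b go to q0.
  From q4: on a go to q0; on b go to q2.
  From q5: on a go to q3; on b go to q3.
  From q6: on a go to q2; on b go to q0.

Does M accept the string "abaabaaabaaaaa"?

rejected

q0 --a--> q0
q0 --b--> q5
q5 --a--> q3
q3 --a--> q5
q5 --b--> q3
q3 --a--> q5
q5 --a--> q3
q3 --a--> q5
q5 --b--> q3
q3 --a--> q5
q5 --a--> q3
q3 --a--> q5
q5 --a--> q3
q3 --a--> q5
End in state q5, which is not an accepting state.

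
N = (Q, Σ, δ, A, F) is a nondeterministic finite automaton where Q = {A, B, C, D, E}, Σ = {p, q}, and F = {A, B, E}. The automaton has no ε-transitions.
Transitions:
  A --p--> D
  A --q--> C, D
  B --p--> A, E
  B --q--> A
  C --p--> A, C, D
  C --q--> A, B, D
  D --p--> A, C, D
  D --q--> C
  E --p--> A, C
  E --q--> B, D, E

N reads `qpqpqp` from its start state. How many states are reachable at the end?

Start: {A}
read q: {C, D}
read p: {A, C, D}
read q: {A, B, C, D}
read p: {A, C, D, E}
read q: {A, B, C, D, E}
read p: {A, C, D, E}
Final reachable set {A, C, D, E} has 4 states.

4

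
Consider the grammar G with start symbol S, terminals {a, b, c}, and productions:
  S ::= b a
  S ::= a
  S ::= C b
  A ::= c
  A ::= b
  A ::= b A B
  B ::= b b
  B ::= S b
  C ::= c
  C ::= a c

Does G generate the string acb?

yes

S ⇒ Cb ⇒ acb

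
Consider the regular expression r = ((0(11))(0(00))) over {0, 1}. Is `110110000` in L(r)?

no

No split of 110110000 into u·v has (0(11)) matching u and (0(00)) matching v.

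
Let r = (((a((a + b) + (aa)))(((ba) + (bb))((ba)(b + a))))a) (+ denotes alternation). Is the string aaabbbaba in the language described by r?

yes

Split as aaabbbab·a: ((a((a+b)+(aa)))(((ba)+(bb))((ba)(b+a)))) matches aaabbbab and a matches a.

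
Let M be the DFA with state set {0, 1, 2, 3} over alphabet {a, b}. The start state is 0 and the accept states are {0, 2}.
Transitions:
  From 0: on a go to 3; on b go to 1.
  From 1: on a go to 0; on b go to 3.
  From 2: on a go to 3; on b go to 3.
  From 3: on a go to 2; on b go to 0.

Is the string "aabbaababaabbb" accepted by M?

rejected

0 --a--> 3
3 --a--> 2
2 --b--> 3
3 --b--> 0
0 --a--> 3
3 --a--> 2
2 --b--> 3
3 --a--> 2
2 --b--> 3
3 --a--> 2
2 --a--> 3
3 --b--> 0
0 --b--> 1
1 --b--> 3
End in state 3, which is not an accepting state.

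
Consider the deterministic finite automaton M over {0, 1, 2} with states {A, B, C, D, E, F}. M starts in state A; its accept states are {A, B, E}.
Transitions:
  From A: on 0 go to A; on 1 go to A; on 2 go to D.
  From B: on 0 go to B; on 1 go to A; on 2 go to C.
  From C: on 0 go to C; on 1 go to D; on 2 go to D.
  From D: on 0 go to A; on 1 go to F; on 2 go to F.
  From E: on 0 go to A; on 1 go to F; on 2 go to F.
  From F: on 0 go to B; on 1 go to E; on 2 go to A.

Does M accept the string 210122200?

accepted

A --2--> D
D --1--> F
F --0--> B
B --1--> A
A --2--> D
D --2--> F
F --2--> A
A --0--> A
A --0--> A
End in state A, which is an accepting state.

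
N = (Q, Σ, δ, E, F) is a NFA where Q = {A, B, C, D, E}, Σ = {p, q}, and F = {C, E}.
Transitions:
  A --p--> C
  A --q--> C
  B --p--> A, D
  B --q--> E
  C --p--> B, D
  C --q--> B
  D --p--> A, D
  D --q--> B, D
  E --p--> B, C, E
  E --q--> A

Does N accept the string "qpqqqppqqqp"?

Start: {E}
read q: {A}
read p: {C}
read q: {B}
read q: {E}
read q: {A}
read p: {C}
read p: {B, D}
read q: {B, D, E}
read q: {A, B, D, E}
read q: {A, B, C, D, E}
read p: {A, B, C, D, E}
Reachable ∩ accepting = {C, E} — nonempty.

accepted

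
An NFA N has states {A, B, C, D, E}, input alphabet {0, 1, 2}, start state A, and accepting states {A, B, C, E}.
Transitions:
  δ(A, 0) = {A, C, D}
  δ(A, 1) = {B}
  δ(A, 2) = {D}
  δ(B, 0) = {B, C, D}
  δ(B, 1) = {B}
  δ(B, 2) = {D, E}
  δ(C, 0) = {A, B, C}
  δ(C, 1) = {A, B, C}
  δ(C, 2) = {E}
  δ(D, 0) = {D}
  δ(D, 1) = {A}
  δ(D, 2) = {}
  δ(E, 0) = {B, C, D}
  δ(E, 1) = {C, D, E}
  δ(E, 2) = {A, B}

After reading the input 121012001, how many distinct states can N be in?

Start: {A}
read 1: {B}
read 2: {D, E}
read 1: {A, C, D, E}
read 0: {A, B, C, D}
read 1: {A, B, C}
read 2: {D, E}
read 0: {B, C, D}
read 0: {A, B, C, D}
read 1: {A, B, C}
Final reachable set {A, B, C} has 3 states.

3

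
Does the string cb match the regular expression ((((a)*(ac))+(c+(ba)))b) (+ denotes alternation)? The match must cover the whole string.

Split as c·b: (((a)*(ac))+(c+(ba))) matches c and b matches b.

yes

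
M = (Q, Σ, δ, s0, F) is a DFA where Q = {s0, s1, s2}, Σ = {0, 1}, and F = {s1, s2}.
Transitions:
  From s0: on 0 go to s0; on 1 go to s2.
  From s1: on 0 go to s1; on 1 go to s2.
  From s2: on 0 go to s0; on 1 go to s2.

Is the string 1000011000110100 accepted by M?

s0 --1--> s2
s2 --0--> s0
s0 --0--> s0
s0 --0--> s0
s0 --0--> s0
s0 --1--> s2
s2 --1--> s2
s2 --0--> s0
s0 --0--> s0
s0 --0--> s0
s0 --1--> s2
s2 --1--> s2
s2 --0--> s0
s0 --1--> s2
s2 --0--> s0
s0 --0--> s0
End in state s0, which is not an accepting state.

rejected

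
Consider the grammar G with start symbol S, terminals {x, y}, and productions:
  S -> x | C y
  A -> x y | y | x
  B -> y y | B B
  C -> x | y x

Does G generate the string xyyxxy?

no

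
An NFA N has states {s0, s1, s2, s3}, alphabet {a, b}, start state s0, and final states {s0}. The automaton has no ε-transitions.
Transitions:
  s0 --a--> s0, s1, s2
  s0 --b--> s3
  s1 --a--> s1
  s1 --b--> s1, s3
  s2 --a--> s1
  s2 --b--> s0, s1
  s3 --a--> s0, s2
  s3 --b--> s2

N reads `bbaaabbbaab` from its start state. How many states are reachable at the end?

3

Start: {s0}
read b: {s3}
read b: {s2}
read a: {s1}
read a: {s1}
read a: {s1}
read b: {s1, s3}
read b: {s1, s2, s3}
read b: {s0, s1, s2, s3}
read a: {s0, s1, s2}
read a: {s0, s1, s2}
read b: {s0, s1, s3}
Final reachable set {s0, s1, s3} has 3 states.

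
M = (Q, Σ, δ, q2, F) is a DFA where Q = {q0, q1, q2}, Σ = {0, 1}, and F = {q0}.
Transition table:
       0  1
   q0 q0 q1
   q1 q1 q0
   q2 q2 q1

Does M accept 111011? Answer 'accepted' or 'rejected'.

rejected

q2 --1--> q1
q1 --1--> q0
q0 --1--> q1
q1 --0--> q1
q1 --1--> q0
q0 --1--> q1
End in state q1, which is not an accepting state.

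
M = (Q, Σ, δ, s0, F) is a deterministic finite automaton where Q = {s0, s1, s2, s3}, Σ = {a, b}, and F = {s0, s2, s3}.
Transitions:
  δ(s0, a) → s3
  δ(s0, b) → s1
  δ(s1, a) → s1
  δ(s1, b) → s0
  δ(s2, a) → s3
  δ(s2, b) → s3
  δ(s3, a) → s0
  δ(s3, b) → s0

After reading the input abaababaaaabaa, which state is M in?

s1

s0 --a--> s3
s3 --b--> s0
s0 --a--> s3
s3 --a--> s0
s0 --b--> s1
s1 --a--> s1
s1 --b--> s0
s0 --a--> s3
s3 --a--> s0
s0 --a--> s3
s3 --a--> s0
s0 --b--> s1
s1 --a--> s1
s1 --a--> s1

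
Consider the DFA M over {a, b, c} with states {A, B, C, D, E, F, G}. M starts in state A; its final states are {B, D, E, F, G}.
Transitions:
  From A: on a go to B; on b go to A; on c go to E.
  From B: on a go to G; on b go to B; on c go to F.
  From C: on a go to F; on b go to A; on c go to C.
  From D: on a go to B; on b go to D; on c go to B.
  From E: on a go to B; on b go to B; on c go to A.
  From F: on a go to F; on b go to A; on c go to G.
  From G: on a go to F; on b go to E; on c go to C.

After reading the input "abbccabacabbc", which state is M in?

A --a--> B
B --b--> B
B --b--> B
B --c--> F
F --c--> G
G --a--> F
F --b--> A
A --a--> B
B --c--> F
F --a--> F
F --b--> A
A --b--> A
A --c--> E

E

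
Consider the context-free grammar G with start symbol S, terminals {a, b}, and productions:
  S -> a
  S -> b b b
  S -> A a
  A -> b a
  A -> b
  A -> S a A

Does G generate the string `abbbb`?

no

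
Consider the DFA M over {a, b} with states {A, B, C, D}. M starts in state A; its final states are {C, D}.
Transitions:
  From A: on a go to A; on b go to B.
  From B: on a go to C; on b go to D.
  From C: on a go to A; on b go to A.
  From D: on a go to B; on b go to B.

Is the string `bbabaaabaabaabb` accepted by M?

A --b--> B
B --b--> D
D --a--> B
B --b--> D
D --a--> B
B --a--> C
C --a--> A
A --b--> B
B --a--> C
C --a--> A
A --b--> B
B --a--> C
C --a--> A
A --b--> B
B --b--> D
End in state D, which is an accepting state.

accepted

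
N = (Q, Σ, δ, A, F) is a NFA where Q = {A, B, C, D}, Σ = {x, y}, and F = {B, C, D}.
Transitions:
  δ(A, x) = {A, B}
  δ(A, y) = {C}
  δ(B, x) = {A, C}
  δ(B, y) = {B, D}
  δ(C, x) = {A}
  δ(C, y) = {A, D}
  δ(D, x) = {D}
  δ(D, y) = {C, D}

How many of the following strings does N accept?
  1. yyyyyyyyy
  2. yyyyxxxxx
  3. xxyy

3

yyyyyyyyy: accepted
yyyyxxxxx: accepted
xxyy: accepted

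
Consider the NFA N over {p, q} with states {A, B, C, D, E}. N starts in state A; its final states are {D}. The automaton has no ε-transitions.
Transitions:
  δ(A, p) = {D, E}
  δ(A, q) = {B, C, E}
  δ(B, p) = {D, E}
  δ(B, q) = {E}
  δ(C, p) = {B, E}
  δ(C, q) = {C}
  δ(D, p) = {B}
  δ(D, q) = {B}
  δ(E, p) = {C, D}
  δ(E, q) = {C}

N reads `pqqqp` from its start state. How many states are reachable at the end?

2

Start: {A}
read p: {D, E}
read q: {B, C}
read q: {C, E}
read q: {C}
read p: {B, E}
Final reachable set {B, E} has 2 states.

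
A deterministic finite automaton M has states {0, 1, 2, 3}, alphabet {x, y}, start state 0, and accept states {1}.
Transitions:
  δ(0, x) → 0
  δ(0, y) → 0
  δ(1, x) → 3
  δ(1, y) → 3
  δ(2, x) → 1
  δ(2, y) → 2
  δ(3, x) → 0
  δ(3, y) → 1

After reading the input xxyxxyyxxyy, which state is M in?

0

0 --x--> 0
0 --x--> 0
0 --y--> 0
0 --x--> 0
0 --x--> 0
0 --y--> 0
0 --y--> 0
0 --x--> 0
0 --x--> 0
0 --y--> 0
0 --y--> 0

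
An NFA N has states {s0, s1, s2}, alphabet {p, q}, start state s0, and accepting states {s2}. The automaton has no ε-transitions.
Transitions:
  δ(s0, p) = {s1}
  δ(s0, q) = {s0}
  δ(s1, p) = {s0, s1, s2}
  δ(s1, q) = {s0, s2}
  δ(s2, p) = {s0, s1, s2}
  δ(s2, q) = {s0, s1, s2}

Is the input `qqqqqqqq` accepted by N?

rejected

Start: {s0}
read q: {s0}
read q: {s0}
read q: {s0}
read q: {s0}
read q: {s0}
read q: {s0}
read q: {s0}
read q: {s0}
Reachable ∩ accepting = {} — empty.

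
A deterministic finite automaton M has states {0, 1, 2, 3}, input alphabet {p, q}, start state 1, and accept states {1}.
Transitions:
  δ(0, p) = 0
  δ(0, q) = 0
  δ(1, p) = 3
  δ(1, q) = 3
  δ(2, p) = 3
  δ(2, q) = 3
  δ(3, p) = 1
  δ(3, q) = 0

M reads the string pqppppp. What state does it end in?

0

1 --p--> 3
3 --q--> 0
0 --p--> 0
0 --p--> 0
0 --p--> 0
0 --p--> 0
0 --p--> 0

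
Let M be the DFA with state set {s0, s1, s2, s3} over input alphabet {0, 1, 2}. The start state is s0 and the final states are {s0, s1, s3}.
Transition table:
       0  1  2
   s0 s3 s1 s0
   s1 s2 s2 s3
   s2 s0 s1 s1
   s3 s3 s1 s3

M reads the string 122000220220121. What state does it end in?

s1

s0 --1--> s1
s1 --2--> s3
s3 --2--> s3
s3 --0--> s3
s3 --0--> s3
s3 --0--> s3
s3 --2--> s3
s3 --2--> s3
s3 --0--> s3
s3 --2--> s3
s3 --2--> s3
s3 --0--> s3
s3 --1--> s1
s1 --2--> s3
s3 --1--> s1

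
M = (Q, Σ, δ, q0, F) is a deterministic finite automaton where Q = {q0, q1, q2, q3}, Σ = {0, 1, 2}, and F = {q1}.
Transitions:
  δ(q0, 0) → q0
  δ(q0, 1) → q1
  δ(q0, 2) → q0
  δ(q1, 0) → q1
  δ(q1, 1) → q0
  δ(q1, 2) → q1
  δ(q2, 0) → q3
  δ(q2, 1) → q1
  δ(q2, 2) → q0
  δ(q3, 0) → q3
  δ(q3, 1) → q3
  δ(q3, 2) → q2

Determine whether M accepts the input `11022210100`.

rejected

q0 --1--> q1
q1 --1--> q0
q0 --0--> q0
q0 --2--> q0
q0 --2--> q0
q0 --2--> q0
q0 --1--> q1
q1 --0--> q1
q1 --1--> q0
q0 --0--> q0
q0 --0--> q0
End in state q0, which is not an accepting state.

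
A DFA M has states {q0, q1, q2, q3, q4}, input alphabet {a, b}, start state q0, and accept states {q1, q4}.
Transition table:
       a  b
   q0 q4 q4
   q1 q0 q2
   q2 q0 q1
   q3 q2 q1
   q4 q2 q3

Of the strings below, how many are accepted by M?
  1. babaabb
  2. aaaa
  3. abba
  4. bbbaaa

2

babaabb: accepted
aaaa: accepted
abba: rejected
bbbaaa: rejected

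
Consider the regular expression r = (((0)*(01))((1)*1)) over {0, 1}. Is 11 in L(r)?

No split of 11 into u·v has ((0)*(01)) matching u and ((1)*1) matching v.

no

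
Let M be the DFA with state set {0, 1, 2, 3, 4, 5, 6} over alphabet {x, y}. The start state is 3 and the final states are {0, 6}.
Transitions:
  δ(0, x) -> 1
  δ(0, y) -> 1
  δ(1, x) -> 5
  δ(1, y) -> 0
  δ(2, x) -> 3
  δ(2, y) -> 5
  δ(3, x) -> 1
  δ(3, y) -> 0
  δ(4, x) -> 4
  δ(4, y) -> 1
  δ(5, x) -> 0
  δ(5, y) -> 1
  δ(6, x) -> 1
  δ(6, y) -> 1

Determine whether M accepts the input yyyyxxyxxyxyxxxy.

3 --y--> 0
0 --y--> 1
1 --y--> 0
0 --y--> 1
1 --x--> 5
5 --x--> 0
0 --y--> 1
1 --x--> 5
5 --x--> 0
0 --y--> 1
1 --x--> 5
5 --y--> 1
1 --x--> 5
5 --x--> 0
0 --x--> 1
1 --y--> 0
End in state 0, which is an accepting state.

accepted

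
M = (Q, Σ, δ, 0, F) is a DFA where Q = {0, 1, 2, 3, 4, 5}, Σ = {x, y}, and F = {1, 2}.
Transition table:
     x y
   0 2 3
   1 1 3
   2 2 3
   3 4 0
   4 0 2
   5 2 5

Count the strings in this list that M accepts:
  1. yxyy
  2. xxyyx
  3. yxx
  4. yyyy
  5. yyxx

yxyy: rejected
xxyyx: accepted
yxx: rejected
yyyy: rejected
yyxx: accepted

2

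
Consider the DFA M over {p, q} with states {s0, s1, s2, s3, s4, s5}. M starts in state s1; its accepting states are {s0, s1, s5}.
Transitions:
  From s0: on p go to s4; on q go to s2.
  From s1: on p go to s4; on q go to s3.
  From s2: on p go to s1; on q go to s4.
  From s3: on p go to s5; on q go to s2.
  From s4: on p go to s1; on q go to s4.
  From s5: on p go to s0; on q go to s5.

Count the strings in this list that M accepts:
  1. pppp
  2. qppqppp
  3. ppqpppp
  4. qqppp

pppp: accepted
qppqppp: accepted
ppqpppp: accepted
qqppp: accepted

4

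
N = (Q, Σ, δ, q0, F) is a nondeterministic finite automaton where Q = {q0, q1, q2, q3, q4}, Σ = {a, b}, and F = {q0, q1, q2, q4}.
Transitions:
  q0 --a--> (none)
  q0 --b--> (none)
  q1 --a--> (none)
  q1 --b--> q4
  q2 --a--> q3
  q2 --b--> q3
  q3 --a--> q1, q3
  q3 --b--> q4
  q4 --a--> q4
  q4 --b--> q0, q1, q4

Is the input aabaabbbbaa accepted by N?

Start: {q0}
read a: {}
The reachable set is empty and stays empty for the remaining 10 symbols.
Reachable ∩ accepting = {} — empty.

rejected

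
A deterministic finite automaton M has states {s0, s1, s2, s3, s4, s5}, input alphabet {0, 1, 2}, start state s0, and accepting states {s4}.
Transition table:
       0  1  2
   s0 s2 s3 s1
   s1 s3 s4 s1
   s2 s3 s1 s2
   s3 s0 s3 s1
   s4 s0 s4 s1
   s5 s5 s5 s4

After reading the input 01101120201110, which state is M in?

s0 --0--> s2
s2 --1--> s1
s1 --1--> s4
s4 --0--> s0
s0 --1--> s3
s3 --1--> s3
s3 --2--> s1
s1 --0--> s3
s3 --2--> s1
s1 --0--> s3
s3 --1--> s3
s3 --1--> s3
s3 --1--> s3
s3 --0--> s0

s0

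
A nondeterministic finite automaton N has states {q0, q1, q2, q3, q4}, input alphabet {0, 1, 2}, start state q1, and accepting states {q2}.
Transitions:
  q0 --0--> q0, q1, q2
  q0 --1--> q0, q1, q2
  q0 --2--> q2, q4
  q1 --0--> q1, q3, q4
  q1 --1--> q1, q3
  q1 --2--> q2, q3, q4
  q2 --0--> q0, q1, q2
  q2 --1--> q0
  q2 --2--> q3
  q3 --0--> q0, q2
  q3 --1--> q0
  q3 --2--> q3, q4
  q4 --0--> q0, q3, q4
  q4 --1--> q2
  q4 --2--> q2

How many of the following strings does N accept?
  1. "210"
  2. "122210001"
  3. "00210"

3

"210": accepted
"122210001": accepted
"00210": accepted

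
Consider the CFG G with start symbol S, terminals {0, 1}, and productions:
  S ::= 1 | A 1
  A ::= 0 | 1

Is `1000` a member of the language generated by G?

no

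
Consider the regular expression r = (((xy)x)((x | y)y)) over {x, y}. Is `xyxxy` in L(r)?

yes

Split as xyx·xy: ((xy)x) matches xyx and ((x|y)y) matches xy.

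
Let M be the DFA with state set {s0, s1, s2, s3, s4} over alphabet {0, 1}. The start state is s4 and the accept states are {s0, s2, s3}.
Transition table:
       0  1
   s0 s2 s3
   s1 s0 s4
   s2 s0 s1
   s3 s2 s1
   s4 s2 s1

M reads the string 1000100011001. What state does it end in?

s3

s4 --1--> s1
s1 --0--> s0
s0 --0--> s2
s2 --0--> s0
s0 --1--> s3
s3 --0--> s2
s2 --0--> s0
s0 --0--> s2
s2 --1--> s1
s1 --1--> s4
s4 --0--> s2
s2 --0--> s0
s0 --1--> s3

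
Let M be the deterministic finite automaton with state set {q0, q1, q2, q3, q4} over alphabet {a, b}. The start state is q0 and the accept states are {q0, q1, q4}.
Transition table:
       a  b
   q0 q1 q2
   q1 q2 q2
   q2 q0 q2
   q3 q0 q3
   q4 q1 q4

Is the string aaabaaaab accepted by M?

q0 --a--> q1
q1 --a--> q2
q2 --a--> q0
q0 --b--> q2
q2 --a--> q0
q0 --a--> q1
q1 --a--> q2
q2 --a--> q0
q0 --b--> q2
End in state q2, which is not an accepting state.

rejected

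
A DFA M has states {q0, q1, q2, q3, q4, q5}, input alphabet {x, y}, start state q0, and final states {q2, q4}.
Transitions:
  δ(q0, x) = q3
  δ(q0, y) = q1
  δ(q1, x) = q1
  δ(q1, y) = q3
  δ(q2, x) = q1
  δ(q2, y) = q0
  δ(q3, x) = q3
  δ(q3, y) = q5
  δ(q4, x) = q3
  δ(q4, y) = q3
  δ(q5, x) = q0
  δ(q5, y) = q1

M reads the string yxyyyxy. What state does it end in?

q3

q0 --y--> q1
q1 --x--> q1
q1 --y--> q3
q3 --y--> q5
q5 --y--> q1
q1 --x--> q1
q1 --y--> q3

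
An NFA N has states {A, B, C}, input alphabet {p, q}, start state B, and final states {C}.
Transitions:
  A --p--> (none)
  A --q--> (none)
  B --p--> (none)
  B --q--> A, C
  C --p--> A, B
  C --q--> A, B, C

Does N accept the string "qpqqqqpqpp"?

Start: {B}
read q: {A, C}
read p: {A, B}
read q: {A, C}
read q: {A, B, C}
read q: {A, B, C}
read q: {A, B, C}
read p: {A, B}
read q: {A, C}
read p: {A, B}
read p: {}
Reachable ∩ accepting = {} — empty.

rejected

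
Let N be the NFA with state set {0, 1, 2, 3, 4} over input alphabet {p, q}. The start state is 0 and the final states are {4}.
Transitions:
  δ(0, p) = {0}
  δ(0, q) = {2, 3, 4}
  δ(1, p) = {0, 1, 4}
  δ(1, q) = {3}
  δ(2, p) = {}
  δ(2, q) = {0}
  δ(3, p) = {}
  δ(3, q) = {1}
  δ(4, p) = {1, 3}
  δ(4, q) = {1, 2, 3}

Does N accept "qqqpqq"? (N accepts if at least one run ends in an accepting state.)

rejected

Start: {0}
read q: {2, 3, 4}
read q: {0, 1, 2, 3}
read q: {0, 1, 2, 3, 4}
read p: {0, 1, 3, 4}
read q: {1, 2, 3, 4}
read q: {0, 1, 2, 3}
Reachable ∩ accepting = {} — empty.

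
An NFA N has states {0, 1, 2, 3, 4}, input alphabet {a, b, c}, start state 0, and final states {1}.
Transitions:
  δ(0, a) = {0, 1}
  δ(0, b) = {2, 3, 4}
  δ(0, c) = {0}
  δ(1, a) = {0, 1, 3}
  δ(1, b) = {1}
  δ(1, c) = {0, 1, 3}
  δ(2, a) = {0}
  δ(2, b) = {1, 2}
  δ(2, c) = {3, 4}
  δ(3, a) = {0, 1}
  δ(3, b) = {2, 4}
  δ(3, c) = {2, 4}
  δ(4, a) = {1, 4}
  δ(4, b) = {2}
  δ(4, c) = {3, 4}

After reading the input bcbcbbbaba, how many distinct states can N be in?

4

Start: {0}
read b: {2, 3, 4}
read c: {2, 3, 4}
read b: {1, 2, 4}
read c: {0, 1, 3, 4}
read b: {1, 2, 3, 4}
read b: {1, 2, 4}
read b: {1, 2}
read a: {0, 1, 3}
read b: {1, 2, 3, 4}
read a: {0, 1, 3, 4}
Final reachable set {0, 1, 3, 4} has 4 states.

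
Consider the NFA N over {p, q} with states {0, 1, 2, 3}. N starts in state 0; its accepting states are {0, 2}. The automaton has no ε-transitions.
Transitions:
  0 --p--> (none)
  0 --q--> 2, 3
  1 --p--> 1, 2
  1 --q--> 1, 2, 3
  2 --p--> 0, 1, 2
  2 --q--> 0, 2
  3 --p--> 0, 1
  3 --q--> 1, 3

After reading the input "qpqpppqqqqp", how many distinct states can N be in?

3

Start: {0}
read q: {2, 3}
read p: {0, 1, 2}
read q: {0, 1, 2, 3}
read p: {0, 1, 2}
read p: {0, 1, 2}
read p: {0, 1, 2}
read q: {0, 1, 2, 3}
read q: {0, 1, 2, 3}
read q: {0, 1, 2, 3}
read q: {0, 1, 2, 3}
read p: {0, 1, 2}
Final reachable set {0, 1, 2} has 3 states.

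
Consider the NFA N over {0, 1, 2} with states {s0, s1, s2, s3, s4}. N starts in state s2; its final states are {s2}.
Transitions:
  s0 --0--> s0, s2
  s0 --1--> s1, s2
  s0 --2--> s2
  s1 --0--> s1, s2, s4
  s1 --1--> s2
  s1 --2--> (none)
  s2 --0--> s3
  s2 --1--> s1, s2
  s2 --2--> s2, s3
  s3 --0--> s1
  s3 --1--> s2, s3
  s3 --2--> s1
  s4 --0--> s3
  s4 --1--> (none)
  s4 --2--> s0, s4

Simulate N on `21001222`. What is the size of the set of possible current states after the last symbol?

Start: {s2}
read 2: {s2, s3}
read 1: {s1, s2, s3}
read 0: {s1, s2, s3, s4}
read 0: {s1, s2, s3, s4}
read 1: {s1, s2, s3}
read 2: {s1, s2, s3}
read 2: {s1, s2, s3}
read 2: {s1, s2, s3}
Final reachable set {s1, s2, s3} has 3 states.

3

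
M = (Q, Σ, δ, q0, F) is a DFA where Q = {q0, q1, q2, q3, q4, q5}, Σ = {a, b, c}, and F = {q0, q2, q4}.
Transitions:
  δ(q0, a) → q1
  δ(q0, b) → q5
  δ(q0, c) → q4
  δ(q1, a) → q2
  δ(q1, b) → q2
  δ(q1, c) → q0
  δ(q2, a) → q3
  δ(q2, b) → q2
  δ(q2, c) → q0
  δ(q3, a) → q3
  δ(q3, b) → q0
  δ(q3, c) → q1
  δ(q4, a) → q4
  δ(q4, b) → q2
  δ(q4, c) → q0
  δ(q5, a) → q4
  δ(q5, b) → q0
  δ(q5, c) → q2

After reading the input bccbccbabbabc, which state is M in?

q4

q0 --b--> q5
q5 --c--> q2
q2 --c--> q0
q0 --b--> q5
q5 --c--> q2
q2 --c--> q0
q0 --b--> q5
q5 --a--> q4
q4 --b--> q2
q2 --b--> q2
q2 --a--> q3
q3 --b--> q0
q0 --c--> q4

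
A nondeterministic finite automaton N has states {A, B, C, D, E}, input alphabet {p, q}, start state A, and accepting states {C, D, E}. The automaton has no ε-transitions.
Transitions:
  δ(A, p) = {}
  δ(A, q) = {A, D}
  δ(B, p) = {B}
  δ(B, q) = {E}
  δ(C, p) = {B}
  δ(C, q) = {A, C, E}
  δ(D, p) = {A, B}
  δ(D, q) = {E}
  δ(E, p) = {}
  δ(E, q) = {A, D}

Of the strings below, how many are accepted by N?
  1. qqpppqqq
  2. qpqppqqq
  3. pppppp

2

qqpppqqq: accepted
qpqppqqq: accepted
pppppp: rejected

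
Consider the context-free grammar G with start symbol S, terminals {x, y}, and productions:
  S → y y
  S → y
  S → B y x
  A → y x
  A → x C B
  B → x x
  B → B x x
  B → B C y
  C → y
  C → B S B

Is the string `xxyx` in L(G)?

yes

S ⇒ Byx ⇒ xxyx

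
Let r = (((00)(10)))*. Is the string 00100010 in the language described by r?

yes

Split into 2 pieces 0010 · 0010; each matches ((00)(10)).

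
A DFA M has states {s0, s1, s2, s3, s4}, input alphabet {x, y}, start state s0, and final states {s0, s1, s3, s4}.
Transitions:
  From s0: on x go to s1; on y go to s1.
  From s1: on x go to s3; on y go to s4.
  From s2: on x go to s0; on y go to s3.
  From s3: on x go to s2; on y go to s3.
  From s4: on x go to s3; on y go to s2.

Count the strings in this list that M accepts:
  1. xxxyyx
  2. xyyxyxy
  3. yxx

xxxyyx: rejected
xyyxyxy: accepted
yxx: rejected

1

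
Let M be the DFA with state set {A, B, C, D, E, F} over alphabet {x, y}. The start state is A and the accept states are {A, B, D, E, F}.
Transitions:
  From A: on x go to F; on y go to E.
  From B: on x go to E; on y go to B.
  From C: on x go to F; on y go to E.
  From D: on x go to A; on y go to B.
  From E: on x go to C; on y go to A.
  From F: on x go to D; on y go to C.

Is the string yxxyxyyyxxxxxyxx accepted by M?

rejected

A --y--> E
E --x--> C
C --x--> F
F --y--> C
C --x--> F
F --y--> C
C --y--> E
E --y--> A
A --x--> F
F --x--> D
D --x--> A
A --x--> F
F --x--> D
D --y--> B
B --x--> E
E --x--> C
End in state C, which is not an accepting state.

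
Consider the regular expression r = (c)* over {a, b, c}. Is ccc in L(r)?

Split into 3 pieces c · c · c; each matches c.

yes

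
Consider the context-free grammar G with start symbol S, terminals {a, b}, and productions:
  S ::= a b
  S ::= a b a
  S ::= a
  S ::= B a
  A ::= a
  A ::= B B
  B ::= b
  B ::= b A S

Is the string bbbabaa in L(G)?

S ⇒ Ba ⇒ bASa ⇒ bBBSa ⇒ bbBSa ⇒ bbbSa ⇒ bbbabaa

yes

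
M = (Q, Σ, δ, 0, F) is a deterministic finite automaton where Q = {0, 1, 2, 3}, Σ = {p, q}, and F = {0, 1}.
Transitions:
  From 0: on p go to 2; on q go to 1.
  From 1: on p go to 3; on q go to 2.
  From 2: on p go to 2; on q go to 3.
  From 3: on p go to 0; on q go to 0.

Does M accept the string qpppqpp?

rejected

0 --q--> 1
1 --p--> 3
3 --p--> 0
0 --p--> 2
2 --q--> 3
3 --p--> 0
0 --p--> 2
End in state 2, which is not an accepting state.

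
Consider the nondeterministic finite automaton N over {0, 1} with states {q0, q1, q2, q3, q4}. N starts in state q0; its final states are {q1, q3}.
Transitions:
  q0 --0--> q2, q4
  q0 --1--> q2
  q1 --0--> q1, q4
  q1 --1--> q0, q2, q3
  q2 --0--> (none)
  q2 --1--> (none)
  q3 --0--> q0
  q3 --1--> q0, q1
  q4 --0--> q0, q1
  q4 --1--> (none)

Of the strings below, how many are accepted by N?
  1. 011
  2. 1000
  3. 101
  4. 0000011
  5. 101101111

1

011: rejected
1000: rejected
101: rejected
0000011: accepted
101101111: rejected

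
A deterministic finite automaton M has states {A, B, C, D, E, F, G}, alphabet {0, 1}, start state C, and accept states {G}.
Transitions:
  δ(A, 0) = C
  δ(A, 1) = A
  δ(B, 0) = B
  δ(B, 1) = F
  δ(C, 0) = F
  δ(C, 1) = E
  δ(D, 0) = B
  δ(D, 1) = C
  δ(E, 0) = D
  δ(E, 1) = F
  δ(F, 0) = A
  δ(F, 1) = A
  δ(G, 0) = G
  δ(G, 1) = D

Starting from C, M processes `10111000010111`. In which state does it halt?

C --1--> E
E --0--> D
D --1--> C
C --1--> E
E --1--> F
F --0--> A
A --0--> C
C --0--> F
F --0--> A
A --1--> A
A --0--> C
C --1--> E
E --1--> F
F --1--> A

A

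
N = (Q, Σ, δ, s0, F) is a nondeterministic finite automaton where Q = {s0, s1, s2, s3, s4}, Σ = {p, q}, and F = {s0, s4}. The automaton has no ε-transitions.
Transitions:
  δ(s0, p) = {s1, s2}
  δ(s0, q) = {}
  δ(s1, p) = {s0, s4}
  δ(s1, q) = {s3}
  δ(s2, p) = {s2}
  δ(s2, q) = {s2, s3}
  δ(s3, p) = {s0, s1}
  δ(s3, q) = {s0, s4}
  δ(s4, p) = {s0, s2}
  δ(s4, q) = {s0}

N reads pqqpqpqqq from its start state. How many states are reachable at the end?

4

Start: {s0}
read p: {s1, s2}
read q: {s2, s3}
read q: {s0, s2, s3, s4}
read p: {s0, s1, s2}
read q: {s2, s3}
read p: {s0, s1, s2}
read q: {s2, s3}
read q: {s0, s2, s3, s4}
read q: {s0, s2, s3, s4}
Final reachable set {s0, s2, s3, s4} has 4 states.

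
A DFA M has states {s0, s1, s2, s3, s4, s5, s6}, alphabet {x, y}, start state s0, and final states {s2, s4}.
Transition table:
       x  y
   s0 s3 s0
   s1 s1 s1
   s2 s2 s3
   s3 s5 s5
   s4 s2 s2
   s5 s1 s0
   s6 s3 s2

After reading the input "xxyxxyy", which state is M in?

s0 --x--> s3
s3 --x--> s5
s5 --y--> s0
s0 --x--> s3
s3 --x--> s5
s5 --y--> s0
s0 --y--> s0

s0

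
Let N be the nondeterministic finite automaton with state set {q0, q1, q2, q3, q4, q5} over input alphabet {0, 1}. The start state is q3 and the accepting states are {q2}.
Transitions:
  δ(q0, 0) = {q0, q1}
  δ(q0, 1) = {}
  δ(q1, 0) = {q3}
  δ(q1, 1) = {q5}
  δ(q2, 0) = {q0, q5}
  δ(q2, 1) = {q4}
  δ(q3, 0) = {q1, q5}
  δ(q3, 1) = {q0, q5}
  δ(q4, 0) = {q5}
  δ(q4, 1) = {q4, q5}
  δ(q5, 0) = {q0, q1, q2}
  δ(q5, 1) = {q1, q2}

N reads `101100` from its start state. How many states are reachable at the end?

5

Start: {q3}
read 1: {q0, q5}
read 0: {q0, q1, q2}
read 1: {q4, q5}
read 1: {q1, q2, q4, q5}
read 0: {q0, q1, q2, q3, q5}
read 0: {q0, q1, q2, q3, q5}
Final reachable set {q0, q1, q2, q3, q5} has 5 states.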